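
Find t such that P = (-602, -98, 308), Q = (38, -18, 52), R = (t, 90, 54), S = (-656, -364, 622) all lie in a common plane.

The points are coplanar iff PQ · (PR × PS) = 0.
Expanding, this is linear in t: (42976)t + (18909440) = 0.
So t = -440.

-440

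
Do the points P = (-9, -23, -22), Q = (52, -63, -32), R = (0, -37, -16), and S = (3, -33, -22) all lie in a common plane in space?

The four points are coplanar iff the 3×3 determinant with rows PQ, PR, PS is zero.
Rows: (61, -40, -10), (9, -14, 6), (12, -10, 0).
Expanding along the first row: (61)(60) − (-40)(-72) + (-10)(78) = 0.
Zero determinant ⇒ coplanar.

Yes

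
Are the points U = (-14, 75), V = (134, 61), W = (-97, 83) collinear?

No

UV = (148, -14), UW = (-83, 8).
Twice the signed area of △UVW is (148)(8) − (-14)(-83) = 22.
The area is nonzero, so the three points are not collinear.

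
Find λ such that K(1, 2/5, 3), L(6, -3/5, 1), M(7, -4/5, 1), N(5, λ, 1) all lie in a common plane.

The points are coplanar iff KL · (KM × KN) = 0.
Expanding, this is linear in λ: (-2)λ + (-4/5) = 0.
So λ = -2/5.

-2/5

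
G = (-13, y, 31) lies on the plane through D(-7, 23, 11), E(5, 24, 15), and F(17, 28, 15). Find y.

6

The plane through D, E, F has equation −16x + 48y + 36z = 1612.
Substituting G: (48)y + (1324) = 1612, so y = 6.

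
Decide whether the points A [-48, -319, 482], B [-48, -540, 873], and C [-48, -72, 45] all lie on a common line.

Yes

AB = (0, -221, 391), AC = (0, 247, -437).
Each component of AC is -19/17 times the corresponding component of AB, so AC = -19/17·AB and the points are collinear.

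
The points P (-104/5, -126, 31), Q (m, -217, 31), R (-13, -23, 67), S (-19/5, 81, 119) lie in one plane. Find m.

Normal to plane PRS: n = (1612, -372/5, -682/5); plane equation n·X = -141918/5.
Requiring n·Q = -141918/5: (1612)m + (59582/5) = -141918/5.
So m = -25.

-25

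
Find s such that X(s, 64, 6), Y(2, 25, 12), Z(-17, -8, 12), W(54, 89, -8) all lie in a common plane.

The points are coplanar iff XY · (XZ × XW) = 0.
Expanding, this is linear in s: (-660)s + (19140) = 0.
So s = 29.

29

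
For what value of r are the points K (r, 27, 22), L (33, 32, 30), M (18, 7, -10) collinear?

Direction LM = (-15, -25, -40). From the y-coordinate of K, the parameter along the line is τ = (27 − 32)/(-25) = 1/5.
Then r = 33 + 1/5·(-15) = 30.

30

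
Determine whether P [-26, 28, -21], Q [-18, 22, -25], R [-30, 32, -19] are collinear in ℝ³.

PQ = (8, -6, -4), PR = (-4, 4, 2).
Comparing components 2 and 3: (-6)(2) − (-4)(4) = 4 ≠ 0, so PQ and PR are not parallel and the points are not collinear.

No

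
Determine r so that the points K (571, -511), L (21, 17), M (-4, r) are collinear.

Collinearity: (M − K) must be parallel to (L − K) = (-550, 528).
Cross-multiplying the components: (r − (-511))·(-550) = (-575)·(528).
Solving gives r = 41.

41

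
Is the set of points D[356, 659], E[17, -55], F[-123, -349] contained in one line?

DE = (-339, -714), DF = (-479, -1008).
Twice the signed area of △DEF is (-339)(-1008) − (-714)(-479) = -294.
The area is nonzero, so the three points are not collinear.

No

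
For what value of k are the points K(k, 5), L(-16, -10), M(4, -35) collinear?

Collinearity: (K − L) must be parallel to (M − L) = (20, -25).
Cross-multiplying the components: (k − (-16))·(-25) = (15)·(20).
Solving gives k = -28.

-28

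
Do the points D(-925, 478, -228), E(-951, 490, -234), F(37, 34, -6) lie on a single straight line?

DE = (-26, 12, -6), DF = (962, -444, 222).
Each component of DF is -37 times the corresponding component of DE, so DF = -37·DE and the points are collinear.

Yes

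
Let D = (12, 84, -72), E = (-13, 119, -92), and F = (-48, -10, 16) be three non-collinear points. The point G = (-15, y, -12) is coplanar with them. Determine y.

A normal to the plane is n = DE × DF = (1200, 3400, 4450).
G lies in the plane iff n · DG = 0.
This gives (3400)y + (-51000) = 0, so y = 15.

15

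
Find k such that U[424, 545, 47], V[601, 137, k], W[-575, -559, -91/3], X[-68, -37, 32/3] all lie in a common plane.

265/3

Normal to plane UWX: n = (-4896, 1751, 38250); plane equation n·P = 676141.
Requiring n·V = 676141: (38250)k + (-2702609) = 676141.
So k = 265/3.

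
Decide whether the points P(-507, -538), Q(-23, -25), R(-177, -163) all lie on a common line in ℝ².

No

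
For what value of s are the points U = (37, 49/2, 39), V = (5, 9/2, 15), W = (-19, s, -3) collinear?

Collinearity requires UV × UW = 0; each component is linear in s.
The x-component gives (24)s + (252) = 0, so s = -21/2.
The remaining components then also vanish.

-21/2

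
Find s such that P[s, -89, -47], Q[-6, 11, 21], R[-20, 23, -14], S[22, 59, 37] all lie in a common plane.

Coplanarity ⇔ det[PQ; PR; PS] = 0.
Expanding, this is linear in s: (-1872)s + (-155376) = 0.
So s = -83.

-83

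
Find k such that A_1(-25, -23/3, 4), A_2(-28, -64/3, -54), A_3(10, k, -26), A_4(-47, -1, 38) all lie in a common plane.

The points are coplanar iff A_1A_2 · (A_1A_3 × A_1A_4) = 0.
Expanding, this is linear in k: (-1378)k + (-52364/3) = 0.
So k = -38/3.

-38/3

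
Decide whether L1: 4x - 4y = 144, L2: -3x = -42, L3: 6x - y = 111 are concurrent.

Lines aᵢx + bᵢy = cᵢ with pairwise distinct directions are concurrent exactly when det[aᵢ bᵢ cᵢ] = 0.
Here the determinant is -60.
Nonzero, so no common point exists.

No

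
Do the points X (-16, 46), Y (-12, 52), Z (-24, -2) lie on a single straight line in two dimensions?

XY = (4, 6), XZ = (-8, -48).
Twice the signed area of △XYZ is (4)(-48) − (6)(-8) = -144.
The area is nonzero, so the three points are not collinear.

No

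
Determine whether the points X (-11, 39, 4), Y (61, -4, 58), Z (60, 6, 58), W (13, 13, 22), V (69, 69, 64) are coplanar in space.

The plane through X, Y, Z has normal n = XY × XZ = (-540, -54, 677) and equation n·P = 6542.
Checking the remaining points: n·W = 7172, n·V = 2342.
Since n·W = 7172 ≠ 6542, W is off the plane and the points are not all coplanar.

No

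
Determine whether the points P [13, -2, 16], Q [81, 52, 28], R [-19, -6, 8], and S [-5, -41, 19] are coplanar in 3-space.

The four points are coplanar iff the 3×3 determinant with rows PQ, PR, PS is zero.
Rows: (68, 54, 12), (-32, -4, -8), (-18, -39, 3).
Expanding along the first row: (68)(-324) − (54)(-240) + (12)(1176) = 5040.
Nonzero ⇒ not coplanar.

No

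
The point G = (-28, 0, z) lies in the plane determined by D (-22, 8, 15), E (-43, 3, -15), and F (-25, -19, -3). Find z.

3

Coplanarity requires DE · (DF × DG) = 0.
DE = (-21, -5, -30), DF = (-3, -27, -18); the triple product is linear in z with coefficient 552 and constant term -1656.
Setting it to zero: z = 3.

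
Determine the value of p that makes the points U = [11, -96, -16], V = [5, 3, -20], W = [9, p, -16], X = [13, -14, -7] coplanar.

-43

Normal to plane UVX: n = (1219, 46, -690); plane equation n·P = 20033.
Requiring n·W = 20033: (46)p + (22011) = 20033.
So p = -43.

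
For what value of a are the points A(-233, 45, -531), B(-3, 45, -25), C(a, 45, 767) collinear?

357

Collinearity requires AB × AC = 0; each component is linear in a.
The y-component gives (506)a + (-180642) = 0, so a = 357.
The remaining components then also vanish.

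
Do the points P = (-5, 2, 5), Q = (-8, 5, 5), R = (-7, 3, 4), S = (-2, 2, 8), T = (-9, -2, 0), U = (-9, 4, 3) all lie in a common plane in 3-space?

The plane through P, Q, R has normal n = PQ × PR = (-3, -3, 3) and equation n·X = 24.
Checking the remaining points: n·S = 24, n·T = 33, n·U = 24.
Since n·T = 33 ≠ 24, T is off the plane and the points are not all coplanar.

No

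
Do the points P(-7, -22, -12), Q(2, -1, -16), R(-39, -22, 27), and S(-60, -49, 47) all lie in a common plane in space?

The four points are coplanar iff the 3×3 determinant with rows PQ, PR, PS is zero.
Rows: (9, 21, -4), (-32, 0, 39), (-53, -27, 59).
Expanding along the first row: (9)(1053) − (21)(179) + (-4)(864) = 2262.
Nonzero ⇒ not coplanar.

No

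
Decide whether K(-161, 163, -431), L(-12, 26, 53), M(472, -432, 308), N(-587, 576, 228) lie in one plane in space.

A normal to the plane through K, L, M is n = KL × KM = (186737, 196261, -1934).
The plane has equation n·P = 2759440. For N: n·N = 2990765.
2990765 ≠ 2759440, so N is off the plane.

No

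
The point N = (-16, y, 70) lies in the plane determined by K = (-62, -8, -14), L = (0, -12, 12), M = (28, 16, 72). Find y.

Coplanarity requires KL · (KM × KN) = 0.
KL = (62, -4, 26), KM = (90, 24, 86); the triple product is linear in y with coefficient -2992 and constant term 86768.
Setting it to zero: y = 29.

29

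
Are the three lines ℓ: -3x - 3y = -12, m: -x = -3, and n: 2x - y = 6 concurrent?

No

Intersecting ℓ and m: solving the 2×2 system gives (x, y) = (3, 1).
Substitute into n: (2)(3) + (-1)(1) = 5.
But n requires 6 ≠ 5, so the three lines have no common point.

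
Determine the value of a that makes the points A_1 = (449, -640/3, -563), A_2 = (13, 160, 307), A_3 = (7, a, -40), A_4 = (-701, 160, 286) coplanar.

The points are coplanar iff A_1A_2 · (A_1A_3 × A_1A_4) = 0.
Expanding, this is linear in a: (630336)a + (-8404480) = 0.
So a = 40/3.

40/3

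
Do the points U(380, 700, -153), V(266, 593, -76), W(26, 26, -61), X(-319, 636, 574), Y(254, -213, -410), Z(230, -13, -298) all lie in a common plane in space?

Yes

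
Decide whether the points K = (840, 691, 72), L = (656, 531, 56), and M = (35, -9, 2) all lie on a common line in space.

KL = (-184, -160, -16), KM = (-805, -700, -70).
Each component of KM is 35/8 times the corresponding component of KL, so KM = 35/8·KL and the points are collinear.

Yes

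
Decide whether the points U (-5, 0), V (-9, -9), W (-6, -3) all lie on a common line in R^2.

No

UV = (-4, -9), UW = (-1, -3).
det[UV; UW] = (-4)(-3) − (-9)(-1) = 3.
The determinant is nonzero, so they are not collinear.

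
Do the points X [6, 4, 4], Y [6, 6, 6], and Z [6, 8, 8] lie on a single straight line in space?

XY = (0, 2, 2), XZ = (0, 4, 4).
Each component of XZ is 2 times the corresponding component of XY, so XZ = 2·XY and the points are collinear.

Yes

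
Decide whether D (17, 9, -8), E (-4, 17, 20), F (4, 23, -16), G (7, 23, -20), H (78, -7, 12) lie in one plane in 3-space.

The plane through D, E, F has normal n = DE × DF = (-456, -532, -190) and equation n·P = -11020.
Checking the remaining points: n·G = -11628, n·H = -34124.
Since n·G = -11628 ≠ -11020, G is off the plane and the points are not all coplanar.

No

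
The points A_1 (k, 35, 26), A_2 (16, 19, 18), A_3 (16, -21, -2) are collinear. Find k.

16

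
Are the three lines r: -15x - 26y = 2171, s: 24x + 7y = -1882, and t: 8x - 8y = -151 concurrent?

No

The three lines meet at one point iff the augmented coefficient matrix [aᵢ bᵢ cᵢ] has rank < 3, i.e. its determinant vanishes.
Here the determinant is 519.
Nonzero, so no common point exists.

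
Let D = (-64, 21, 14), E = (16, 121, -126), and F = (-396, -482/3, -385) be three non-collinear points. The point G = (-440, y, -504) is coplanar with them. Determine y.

-169

The plane through D, E, F has equation −(196000/3)x + 78400y + (56000/3)z = 18267200/3.
Substituting G: (78400)y + (58016000/3) = 18267200/3, so y = -169.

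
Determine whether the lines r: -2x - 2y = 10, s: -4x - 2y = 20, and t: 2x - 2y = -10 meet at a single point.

Yes

Intersecting r and s: solving the 2×2 system gives (x, y) = (-5, 0).
Substitute into t: (2)(-5) + (-2)(0) = -10.
This equals -10, so (-5, 0) lies on all three lines and they are concurrent.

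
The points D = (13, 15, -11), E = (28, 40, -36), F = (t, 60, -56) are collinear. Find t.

Direction DE = (15, 25, -25). From the y-coordinate of F, the parameter along the line is τ = (60 − 15)/25 = 9/5.
Then t = 13 + 9/5·(15) = 40.

40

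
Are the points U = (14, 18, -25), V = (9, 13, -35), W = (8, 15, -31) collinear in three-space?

No

UV = (-5, -5, -10), UW = (-6, -3, -6).
UV × UW = (0, 30, -15).
The cross product is nonzero, so the points do not lie on one line.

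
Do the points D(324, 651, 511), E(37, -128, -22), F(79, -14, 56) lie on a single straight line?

Yes

DE = (-287, -779, -533), DF = (-245, -665, -455).
Each component of DF is 35/41 times the corresponding component of DE, so DF = 35/41·DE and the points are collinear.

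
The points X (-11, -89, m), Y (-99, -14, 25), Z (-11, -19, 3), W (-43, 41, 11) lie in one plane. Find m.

3

The points are coplanar iff XY · (XZ × XW) = 0.
Expanding, this is linear in m: (-5120)m + (15360) = 0.
So m = 3.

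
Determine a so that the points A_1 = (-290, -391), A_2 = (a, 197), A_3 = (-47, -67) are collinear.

The three points are collinear iff det[A_1A_2; A_1A_3] = 0.
This determinant is linear in a: (324)a + (-48924) = 0, so a = 151.

151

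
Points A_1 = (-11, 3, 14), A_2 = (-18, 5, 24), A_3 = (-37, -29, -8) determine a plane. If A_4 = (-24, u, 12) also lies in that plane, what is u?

-7

A normal to the plane is n = A_1A_2 × A_1A_3 = (276, -414, 276).
A_4 lies in the plane iff n · A_1A_4 = 0.
This gives (-414)u + (-2898) = 0, so u = -7.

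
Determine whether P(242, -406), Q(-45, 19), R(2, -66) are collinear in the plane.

PQ = (-287, 425), PR = (-240, 340).
If collinear, PR would be a scalar multiple of PQ. But (-287)·(340) ≠ (425)·(-240) (difference 4420), so they are not parallel; the points are not collinear.

No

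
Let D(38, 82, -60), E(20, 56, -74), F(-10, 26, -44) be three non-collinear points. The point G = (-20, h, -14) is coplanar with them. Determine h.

21

A normal to the plane is n = DE × DF = (-1200, 960, -240).
G lies in the plane iff n · DG = 0.
This gives (960)h + (-20160) = 0, so h = 21.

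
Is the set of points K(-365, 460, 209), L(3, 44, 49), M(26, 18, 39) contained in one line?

KL = (368, -416, -160), KM = (391, -442, -170).
KL × KM = (0, 0, 0).
The cross product vanishes, so the three points are collinear.

Yes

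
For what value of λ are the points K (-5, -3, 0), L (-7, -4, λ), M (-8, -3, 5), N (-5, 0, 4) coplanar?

Coplanarity ⇔ det[KL; KM; KN] = 0.
Expanding, this is linear in λ: (-9)λ + (18) = 0.
So λ = 2.

2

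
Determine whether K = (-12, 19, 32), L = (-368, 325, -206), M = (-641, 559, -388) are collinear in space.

No

KL = (-356, 306, -238), KM = (-629, 540, -420).
KL × KM = (0, 182, 234).
The cross product is nonzero, so the points do not lie on one line.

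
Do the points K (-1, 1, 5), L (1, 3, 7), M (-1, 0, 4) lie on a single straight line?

No

KL = (2, 2, 2), KM = (0, -1, -1).
KL × KM = (0, 2, -2).
The cross product is nonzero, so the points do not lie on one line.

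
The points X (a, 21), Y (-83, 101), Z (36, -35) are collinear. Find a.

-13

Collinearity: (X − Y) must be parallel to (Z − Y) = (119, -136).
Cross-multiplying the components: (a − (-83))·(-136) = (-80)·(119).
Solving gives a = -13.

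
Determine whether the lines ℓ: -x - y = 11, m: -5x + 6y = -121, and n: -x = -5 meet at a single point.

The three lines meet at one point iff the augmented coefficient matrix [aᵢ bᵢ cᵢ] has rank < 3, i.e. its determinant vanishes.
Here the determinant is 0.
It vanishes, so the lines are concurrent at (5, -16).

Yes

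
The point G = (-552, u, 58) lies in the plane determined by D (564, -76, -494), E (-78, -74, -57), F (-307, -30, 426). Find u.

The plane through D, E, F has equation −18262x + 210013y − 27790z = -12532496.
Substituting G: (210013)u + (8468804) = -12532496, so u = -100.

-100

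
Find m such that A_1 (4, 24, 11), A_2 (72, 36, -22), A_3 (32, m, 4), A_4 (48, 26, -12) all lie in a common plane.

52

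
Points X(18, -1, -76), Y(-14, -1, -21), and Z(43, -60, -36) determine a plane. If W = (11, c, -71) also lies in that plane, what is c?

A normal to the plane is n = XY × XZ = (3245, 2655, 1888).
W lies in the plane iff n · XW = 0.
This gives (2655)c + (-10620) = 0, so c = 4.

4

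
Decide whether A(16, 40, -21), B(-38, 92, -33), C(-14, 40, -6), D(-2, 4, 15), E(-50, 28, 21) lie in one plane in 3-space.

Yes

The plane through A, B, C has normal n = AB × AC = (780, 1170, 1560) and equation n·P = 26520.
Checking the remaining points: n·D = 26520, n·E = 26520.
All equal 26520, so all 5 points lie in one plane.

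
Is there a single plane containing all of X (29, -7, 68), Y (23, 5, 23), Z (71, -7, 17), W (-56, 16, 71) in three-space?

A normal to the plane through X, Y, Z is n = XY × XZ = (-612, -2196, -504).
The plane has equation n·P = -36648. For W: n·W = -36648.
Equal, so W lies in the plane and all four are coplanar.

Yes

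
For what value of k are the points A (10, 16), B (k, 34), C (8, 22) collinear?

4

Collinearity: (B − A) must be parallel to (C − A) = (-2, 6).
Cross-multiplying the components: (k − 10)·(6) = (18)·(-2).
Solving gives k = 4.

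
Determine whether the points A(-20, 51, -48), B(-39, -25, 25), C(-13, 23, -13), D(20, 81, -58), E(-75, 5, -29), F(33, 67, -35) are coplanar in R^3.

Yes

The plane through A, B, C has normal n = AB × AC = (-616, 1176, 1064) and equation n·P = 21224.
Checking the remaining points: n·D = 21224, n·E = 21224, n·F = 21224.
All equal 21224, so all 6 points lie in one plane.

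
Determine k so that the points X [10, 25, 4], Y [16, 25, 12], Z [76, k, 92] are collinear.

Collinearity requires XY × XZ = 0; each component is linear in k.
The x-component gives (-8)k + (200) = 0, so k = 25.
The remaining components then also vanish.

25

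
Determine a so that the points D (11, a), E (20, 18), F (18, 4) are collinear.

Collinearity: (D − E) must be parallel to (F − E) = (-2, -14).
Cross-multiplying the components: (a − 18)·(-2) = (-9)·(-14).
Solving gives a = -45.

-45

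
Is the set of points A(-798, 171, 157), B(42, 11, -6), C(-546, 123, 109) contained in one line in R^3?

No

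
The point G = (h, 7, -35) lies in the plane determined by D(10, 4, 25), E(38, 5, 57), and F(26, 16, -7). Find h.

-26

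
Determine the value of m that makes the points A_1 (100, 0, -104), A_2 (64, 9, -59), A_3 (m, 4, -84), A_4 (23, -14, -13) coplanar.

The points are coplanar iff A_1A_2 · (A_1A_3 × A_1A_4) = 0.
Expanding, this is linear in m: (-1449)m + (121716) = 0.
So m = 84.

84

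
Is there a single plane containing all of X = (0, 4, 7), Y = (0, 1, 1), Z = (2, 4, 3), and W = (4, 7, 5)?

Yes

The four points are coplanar iff the 3×3 determinant with rows XY, XZ, XW is zero.
Rows: (0, -3, -6), (2, 0, -4), (4, 3, -2).
Expanding along the first row: (0)(12) − (-3)(12) + (-6)(6) = 0.
Zero determinant ⇒ coplanar.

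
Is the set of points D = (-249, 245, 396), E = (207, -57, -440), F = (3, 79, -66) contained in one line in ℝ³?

DE = (456, -302, -836), DF = (252, -166, -462).
Comparing components 2 and 3: (-302)(-462) − (-836)(-166) = 748 ≠ 0, so DE and DF are not parallel and the points are not collinear.

No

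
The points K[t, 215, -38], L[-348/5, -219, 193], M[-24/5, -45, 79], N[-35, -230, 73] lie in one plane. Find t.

The points are coplanar iff KL · (KM × KN) = 0.
Expanding, this is linear in t: (22134)t + (-8388786/5) = 0.
So t = 379/5.

379/5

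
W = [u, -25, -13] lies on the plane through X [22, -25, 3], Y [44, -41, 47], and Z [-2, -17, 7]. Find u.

30

Coplanarity requires XY · (XZ × XW) = 0.
XY = (22, -16, 44), XZ = (-24, 8, 4); the triple product is linear in u with coefficient -416 and constant term 12480.
Setting it to zero: u = 30.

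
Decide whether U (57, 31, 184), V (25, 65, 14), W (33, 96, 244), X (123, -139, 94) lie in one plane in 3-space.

No

A normal to the plane through U, V, W is n = UV × UW = (13090, 6000, -1264).
The plane has equation n·P = 699554. For X: n·X = 657254.
657254 ≠ 699554, so X is off the plane.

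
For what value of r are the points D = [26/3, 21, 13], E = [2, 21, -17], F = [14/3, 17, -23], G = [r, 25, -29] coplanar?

Normal to plane DEF: n = (-120, -120, 80/3); plane equation n·P = -9640/3.
Requiring n·G = -9640/3: (-120)r + (-11320/3) = -9640/3.
So r = -14/3.

-14/3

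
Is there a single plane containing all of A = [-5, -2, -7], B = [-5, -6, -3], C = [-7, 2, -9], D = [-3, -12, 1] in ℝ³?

A normal to the plane through A, B, C is n = AB × AC = (-8, -8, -8).
The plane has equation n·P = 112. For D: n·D = 112.
Equal, so D lies in the plane and all four are coplanar.

Yes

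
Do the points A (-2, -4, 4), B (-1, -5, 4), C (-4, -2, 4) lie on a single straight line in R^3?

AB = (1, -1, 0), AC = (-2, 2, 0).
AB × AC = (0, 0, 0).
The cross product vanishes, so the three points are collinear.

Yes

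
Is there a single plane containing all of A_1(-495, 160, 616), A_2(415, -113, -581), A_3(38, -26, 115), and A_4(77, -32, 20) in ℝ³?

The four points are coplanar iff the 3×3 determinant with rows A_1A_2, A_1A_3, A_1A_4 is zero.
Rows: (910, -273, -1197), (533, -186, -501), (572, -192, -596).
Expanding along the first row: (910)(14664) − (-273)(-31096) + (-1197)(4056) = 0.
Zero determinant ⇒ coplanar.

Yes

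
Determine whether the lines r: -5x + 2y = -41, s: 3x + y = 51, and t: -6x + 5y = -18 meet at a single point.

Yes

The three lines meet at one point iff the augmented coefficient matrix [aᵢ bᵢ cᵢ] has rank < 3, i.e. its determinant vanishes.
Here the determinant is 0.
It vanishes, so the lines are concurrent at (13, 12).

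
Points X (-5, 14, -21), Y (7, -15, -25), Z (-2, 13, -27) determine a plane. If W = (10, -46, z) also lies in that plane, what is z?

Coplanarity requires XY · (XZ × XW) = 0.
XY = (12, -29, -4), XZ = (3, -1, -6); the triple product is linear in z with coefficient 75 and constant term 525.
Setting it to zero: z = -7.

-7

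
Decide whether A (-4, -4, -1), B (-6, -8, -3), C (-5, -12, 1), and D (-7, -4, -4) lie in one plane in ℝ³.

No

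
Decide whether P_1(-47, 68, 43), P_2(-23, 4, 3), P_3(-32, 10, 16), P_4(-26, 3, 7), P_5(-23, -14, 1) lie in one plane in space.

Yes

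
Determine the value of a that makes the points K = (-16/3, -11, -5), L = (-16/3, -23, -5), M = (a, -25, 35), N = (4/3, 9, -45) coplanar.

Coplanarity ⇔ det[KL; KM; KN] = 0.
Expanding, this is linear in a: (-480)a + (-5760) = 0.
So a = -12.

-12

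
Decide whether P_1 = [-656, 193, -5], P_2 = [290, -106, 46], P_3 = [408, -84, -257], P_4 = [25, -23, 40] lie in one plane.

A normal to the plane through P_1, P_2, P_3 is n = P_1P_2 × P_1P_3 = (89475, 292656, 56094).
The plane has equation n·P = -2493462. For P_4: n·P_4 = -2250453.
-2250453 ≠ -2493462, so P_4 is off the plane.

No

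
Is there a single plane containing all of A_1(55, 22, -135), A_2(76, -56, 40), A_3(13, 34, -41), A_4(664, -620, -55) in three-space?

The four points are coplanar iff the 3×3 determinant with rows A_1A_2, A_1A_3, A_1A_4 is zero.
Rows: (21, -78, 175), (-42, 12, 94), (609, -642, 80).
Expanding along the first row: (21)(61308) − (-78)(-60606) + (175)(19656) = 0.
Zero determinant ⇒ coplanar.

Yes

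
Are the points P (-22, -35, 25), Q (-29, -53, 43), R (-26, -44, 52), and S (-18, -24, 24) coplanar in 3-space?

The four points are coplanar iff the 3×3 determinant with rows PQ, PR, PS is zero.
Rows: (-7, -18, 18), (-4, -9, 27), (4, 11, -1).
Expanding along the first row: (-7)(-288) − (-18)(-104) + (18)(-8) = 0.
Zero determinant ⇒ coplanar.

Yes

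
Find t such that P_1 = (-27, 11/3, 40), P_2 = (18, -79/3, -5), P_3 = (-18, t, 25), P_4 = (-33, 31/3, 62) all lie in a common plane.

-10/3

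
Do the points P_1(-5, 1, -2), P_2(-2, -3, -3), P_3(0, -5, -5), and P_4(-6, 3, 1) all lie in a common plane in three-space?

No

A normal to the plane through P_1, P_2, P_3 is n = P_1P_2 × P_1P_3 = (6, 4, 2).
The plane has equation n·P = -30. For P_4: n·P_4 = -22.
-22 ≠ -30, so P_4 is off the plane.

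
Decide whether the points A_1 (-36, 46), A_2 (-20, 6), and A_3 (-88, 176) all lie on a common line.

Yes

A_1A_2 = (16, -40), A_1A_3 = (-52, 130).
det[A_1A_2; A_1A_3] = (16)(130) − (-40)(-52) = 0.
The determinant is zero, so the points are collinear.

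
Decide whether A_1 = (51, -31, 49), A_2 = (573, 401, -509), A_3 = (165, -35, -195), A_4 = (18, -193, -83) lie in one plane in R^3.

Yes

A normal to the plane through A_1, A_2, A_3 is n = A_1A_2 × A_1A_3 = (-107640, 63756, -51336).
The plane has equation n·P = -9981540. For A_4: n·A_4 = -9981540.
Equal, so A_4 lies in the plane and all four are coplanar.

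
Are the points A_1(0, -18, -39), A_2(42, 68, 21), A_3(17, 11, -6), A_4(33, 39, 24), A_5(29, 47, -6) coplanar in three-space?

Yes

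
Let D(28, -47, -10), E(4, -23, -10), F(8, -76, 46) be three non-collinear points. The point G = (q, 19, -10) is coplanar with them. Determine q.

-38

A normal to the plane is n = DE × DF = (1344, 1344, 1176).
G lies in the plane iff n · DG = 0.
This gives (1344)q + (51072) = 0, so q = -38.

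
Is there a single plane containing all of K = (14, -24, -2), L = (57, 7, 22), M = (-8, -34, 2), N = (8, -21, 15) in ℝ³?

The four points are coplanar iff the 3×3 determinant with rows KL, KM, KN is zero.
Rows: (43, 31, 24), (-22, -10, 4), (-6, 3, 17).
Expanding along the first row: (43)(-182) − (31)(-350) + (24)(-126) = 0.
Zero determinant ⇒ coplanar.

Yes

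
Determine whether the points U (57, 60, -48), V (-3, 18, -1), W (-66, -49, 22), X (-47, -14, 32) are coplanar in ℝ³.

No

A normal to the plane through U, V, W is n = UV × UW = (2183, -1581, 1374).
The plane has equation n·P = -36381. For X: n·X = -36499.
-36499 ≠ -36381, so X is off the plane.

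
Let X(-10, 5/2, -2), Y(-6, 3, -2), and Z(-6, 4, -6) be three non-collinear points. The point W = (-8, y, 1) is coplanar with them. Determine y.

Coplanarity requires XY · (XZ × XW) = 0.
XY = (4, 1/2, 0), XZ = (4, 3/2, -4); the triple product is linear in y with coefficient 16 and constant term -32.
Setting it to zero: y = 2.

2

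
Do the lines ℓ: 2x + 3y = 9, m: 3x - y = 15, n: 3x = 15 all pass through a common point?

No

Intersecting ℓ and m: solving the 2×2 system gives (x, y) = (54/11, -3/11).
Substitute into n: (3)(54/11) + (0)(-3/11) = 162/11.
But n requires 15 ≠ 162/11, so the three lines have no common point.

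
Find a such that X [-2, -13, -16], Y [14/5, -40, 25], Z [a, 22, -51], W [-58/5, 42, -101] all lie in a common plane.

-52/5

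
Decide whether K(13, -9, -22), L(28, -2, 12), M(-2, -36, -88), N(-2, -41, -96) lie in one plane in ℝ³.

The four points are coplanar iff the 3×3 determinant with rows KL, KM, KN is zero.
Rows: (15, 7, 34), (-15, -27, -66), (-15, -32, -74).
Expanding along the first row: (15)(-114) − (7)(120) + (34)(75) = 0.
Zero determinant ⇒ coplanar.

Yes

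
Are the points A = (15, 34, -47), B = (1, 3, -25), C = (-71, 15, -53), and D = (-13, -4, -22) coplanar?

No

A normal to the plane through A, B, C is n = AB × AC = (604, -1976, -2400).
The plane has equation n·P = 54676. For D: n·D = 52852.
52852 ≠ 54676, so D is off the plane.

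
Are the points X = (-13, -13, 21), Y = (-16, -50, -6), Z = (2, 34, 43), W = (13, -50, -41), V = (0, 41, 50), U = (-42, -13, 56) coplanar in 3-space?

No

The plane through X, Y, Z has normal n = XY × XZ = (455, -339, 414) and equation n·P = 7186.
Checking the remaining points: n·W = 5891, n·V = 6801, n·U = 8481.
Since n·W = 5891 ≠ 7186, W is off the plane and the points are not all coplanar.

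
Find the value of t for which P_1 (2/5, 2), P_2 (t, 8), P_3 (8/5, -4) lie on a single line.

-4/5

The three points are collinear iff det[P_1P_2; P_1P_3] = 0.
This determinant is linear in t: (-6)t + (-24/5) = 0, so t = -4/5.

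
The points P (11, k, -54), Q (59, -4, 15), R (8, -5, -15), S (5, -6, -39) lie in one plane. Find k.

-20/3

The points are coplanar iff PQ · (PR × PS) = 0.
Expanding, this is linear in k: (1134)k + (7560) = 0.
So k = -20/3.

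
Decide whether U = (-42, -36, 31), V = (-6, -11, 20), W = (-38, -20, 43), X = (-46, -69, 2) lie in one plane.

Yes

A normal to the plane through U, V, W is n = UV × UW = (476, -476, 476).
The plane has equation n·P = 11900. For X: n·X = 11900.
Equal, so X lies in the plane and all four are coplanar.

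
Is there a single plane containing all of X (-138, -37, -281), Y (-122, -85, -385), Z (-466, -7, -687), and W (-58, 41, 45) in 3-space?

Yes

The four points are coplanar iff the 3×3 determinant with rows XY, XZ, XW is zero.
Rows: (16, -48, -104), (-328, 30, -406), (80, 78, 326).
Expanding along the first row: (16)(41448) − (-48)(-74448) + (-104)(-27984) = 0.
Zero determinant ⇒ coplanar.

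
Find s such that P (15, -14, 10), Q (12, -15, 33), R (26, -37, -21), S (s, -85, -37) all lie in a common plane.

42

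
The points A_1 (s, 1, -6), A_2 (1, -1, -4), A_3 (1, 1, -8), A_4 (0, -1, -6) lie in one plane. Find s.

2

Coplanarity ⇔ det[A_1A_2; A_1A_3; A_1A_4] = 0.
Expanding, this is linear in s: (4)s + (-8) = 0.
So s = 2.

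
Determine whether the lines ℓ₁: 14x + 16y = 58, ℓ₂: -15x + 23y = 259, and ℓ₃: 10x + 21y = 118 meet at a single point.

Yes

Intersecting ℓ₁ and ℓ₂: solving the 2×2 system gives (x, y) = (-5, 8).
Substitute into ℓ₃: (10)(-5) + (21)(8) = 118.
This equals 118, so (-5, 8) lies on all three lines and they are concurrent.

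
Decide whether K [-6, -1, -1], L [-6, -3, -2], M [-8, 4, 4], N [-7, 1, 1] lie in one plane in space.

A normal to the plane through K, L, M is n = KL × KM = (-5, 2, -4).
The plane has equation n·P = 32. For N: n·N = 33.
33 ≠ 32, so N is off the plane.

No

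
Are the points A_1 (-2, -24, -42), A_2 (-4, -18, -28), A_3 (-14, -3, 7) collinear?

A_1A_2 = (-2, 6, 14), A_1A_3 = (-12, 21, 49).
Comparing components 3 and 1: (14)(-12) − (-2)(49) = -70 ≠ 0, so A_1A_2 and A_1A_3 are not parallel and the points are not collinear.

No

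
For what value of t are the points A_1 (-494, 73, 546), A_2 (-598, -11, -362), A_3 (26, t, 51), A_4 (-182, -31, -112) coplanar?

-37

Coplanarity ⇔ det[A_1A_2; A_1A_3; A_1A_4] = 0.
Expanding, this is linear in t: (351728)t + (13013936) = 0.
So t = -37.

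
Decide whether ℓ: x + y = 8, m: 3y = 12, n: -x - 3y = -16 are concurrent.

Yes

The three lines meet at one point iff the augmented coefficient matrix [aᵢ bᵢ cᵢ] has rank < 3, i.e. its determinant vanishes.
Here the determinant is 0.
It vanishes, so the lines are concurrent at (4, 4).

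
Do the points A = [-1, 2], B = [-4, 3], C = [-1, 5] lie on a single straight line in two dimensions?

AB = (-3, 1), AC = (0, 3).
If collinear, AC would be a scalar multiple of AB. But (-3)·(3) ≠ (1)·(0) (difference -9), so they are not parallel; the points are not collinear.

No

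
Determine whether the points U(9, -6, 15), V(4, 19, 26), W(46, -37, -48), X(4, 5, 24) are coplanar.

A normal to the plane through U, V, W is n = UV × UW = (-1234, 92, -770).
The plane has equation n·P = -23208. For X: n·X = -22956.
-22956 ≠ -23208, so X is off the plane.

No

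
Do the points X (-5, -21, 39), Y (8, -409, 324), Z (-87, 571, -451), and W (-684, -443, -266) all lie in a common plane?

The four points are coplanar iff the 3×3 determinant with rows XY, XZ, XW is zero.
Rows: (13, -388, 285), (-82, 592, -490), (-679, -422, -305).
Expanding along the first row: (13)(-387340) − (-388)(-307700) + (285)(436572) = 0.
Zero determinant ⇒ coplanar.

Yes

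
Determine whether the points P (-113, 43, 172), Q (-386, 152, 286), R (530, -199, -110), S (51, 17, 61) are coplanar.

With P as base: PQ = (-273, 109, 114), PR = (643, -242, -282), PS = (164, -26, -111).
PR × PS = (19530, 25125, 22970).
PQ · (PR × PS) = 25515.
Since 25515 ≠ 0, the four points are not coplanar.

No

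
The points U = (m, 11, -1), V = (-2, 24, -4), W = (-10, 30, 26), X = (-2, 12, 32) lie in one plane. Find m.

The points are coplanar iff UV · (UW × UX) = 0.
Expanding, this is linear in m: (-576)m + (2304) = 0.
So m = 4.

4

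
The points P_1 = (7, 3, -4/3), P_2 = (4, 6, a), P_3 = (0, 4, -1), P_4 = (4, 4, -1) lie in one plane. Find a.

-1/3

Normal to plane P_1P_3P_4: n = (0, 4/3, -4); plane equation n·P = 28/3.
Requiring n·P_2 = 28/3: (-4)a + (8) = 28/3.
So a = -1/3.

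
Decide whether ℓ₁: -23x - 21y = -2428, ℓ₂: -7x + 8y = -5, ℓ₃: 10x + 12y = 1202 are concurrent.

Intersecting ℓ₁ and ℓ₂: solving the 2×2 system gives (x, y) = (59, 51).
Substitute into ℓ₃: (10)(59) + (12)(51) = 1202.
This equals 1202, so (59, 51) lies on all three lines and they are concurrent.

Yes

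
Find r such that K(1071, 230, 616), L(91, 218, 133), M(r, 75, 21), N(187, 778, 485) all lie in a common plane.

21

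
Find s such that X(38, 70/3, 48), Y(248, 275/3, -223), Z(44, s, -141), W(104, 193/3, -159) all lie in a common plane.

Normal to plane XYW: n = (-3034, 25584, 4100); plane equation n·P = 678468.
Requiring n·Z = 678468: (25584)s + (-711596) = 678468.
So s = 163/3.

163/3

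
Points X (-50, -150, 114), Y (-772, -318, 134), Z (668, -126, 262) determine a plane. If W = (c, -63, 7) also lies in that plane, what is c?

-70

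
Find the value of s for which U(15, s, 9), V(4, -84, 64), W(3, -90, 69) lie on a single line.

Direction VW = (-1, -6, 5). From the x-coordinate of U, the parameter along the line is τ = (15 − 4)/(-1) = -11.
Then s = (-84) + (-11)·(-6) = -18.

-18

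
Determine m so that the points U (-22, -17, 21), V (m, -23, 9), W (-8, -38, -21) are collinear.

-18

Collinearity requires UV × UW = 0; each component is linear in m.
The y-component gives (42)m + (756) = 0, so m = -18.
The remaining components then also vanish.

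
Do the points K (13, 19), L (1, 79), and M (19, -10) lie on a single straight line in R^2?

KL = (-12, 60), KM = (6, -29).
det[KL; KM] = (-12)(-29) − (60)(6) = -12.
The determinant is nonzero, so they are not collinear.

No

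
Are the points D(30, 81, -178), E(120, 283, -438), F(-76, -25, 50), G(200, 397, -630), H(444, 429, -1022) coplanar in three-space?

No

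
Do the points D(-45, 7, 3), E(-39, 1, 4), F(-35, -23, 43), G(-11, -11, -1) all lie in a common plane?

No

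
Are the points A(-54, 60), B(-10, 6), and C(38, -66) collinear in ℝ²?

No

AB = (44, -54), AC = (92, -126).
If collinear, AC would be a scalar multiple of AB. But (44)·(-126) ≠ (-54)·(92) (difference -576), so they are not parallel; the points are not collinear.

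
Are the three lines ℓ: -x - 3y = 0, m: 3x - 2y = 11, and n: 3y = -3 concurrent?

Yes

Intersecting ℓ and m: solving the 2×2 system gives (x, y) = (3, -1).
Substitute into n: (0)(3) + (3)(-1) = -3.
This equals -3, so (3, -1) lies on all three lines and they are concurrent.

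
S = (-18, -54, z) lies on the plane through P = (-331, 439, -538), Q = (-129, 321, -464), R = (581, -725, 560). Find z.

-48

Coplanarity requires PQ · (PR × PS) = 0.
PQ = (202, -118, 74), PR = (912, -1164, 1098); the triple product is linear in z with coefficient -127512 and constant term -6120576.
Setting it to zero: z = -48.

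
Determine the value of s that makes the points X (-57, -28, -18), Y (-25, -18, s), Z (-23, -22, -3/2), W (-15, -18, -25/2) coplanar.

Normal to plane XZW: n = (-132, 506, 88); plane equation n·P = -8228.
Requiring n·Y = -8228: (88)s + (-5808) = -8228.
So s = -55/2.

-55/2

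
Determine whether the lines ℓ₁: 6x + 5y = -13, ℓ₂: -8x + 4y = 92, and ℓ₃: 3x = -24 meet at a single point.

Yes

Lines aᵢx + bᵢy = cᵢ with pairwise distinct directions are concurrent exactly when det[aᵢ bᵢ cᵢ] = 0.
Here the determinant is 0.
It vanishes, so the lines are concurrent at (-8, 7).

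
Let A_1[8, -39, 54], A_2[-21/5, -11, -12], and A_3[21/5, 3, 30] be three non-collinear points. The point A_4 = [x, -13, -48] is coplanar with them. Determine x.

-56/5

A normal to the plane is n = A_1A_2 × A_1A_3 = (2100, -42, -406).
A_4 lies in the plane iff n · A_1A_4 = 0.
This gives (2100)x + (23520) = 0, so x = -56/5.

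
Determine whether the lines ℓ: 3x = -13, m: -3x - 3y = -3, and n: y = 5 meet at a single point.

No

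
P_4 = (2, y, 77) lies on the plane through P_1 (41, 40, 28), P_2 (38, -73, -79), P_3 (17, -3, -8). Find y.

The plane through P_1, P_2, P_3 has equation −533x + 2460y − 2583z = 4223.
Substituting P_4: (2460)y + (-199957) = 4223, so y = 83.

83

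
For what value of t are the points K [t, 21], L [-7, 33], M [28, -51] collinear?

The three points are collinear iff det[KL; KM] = 0.
This determinant is linear in t: (84)t + (168) = 0, so t = -2.

-2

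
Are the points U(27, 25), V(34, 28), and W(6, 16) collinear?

Yes

UV = (7, 3), UW = (-21, -9).
Twice the signed area of △UVW is (7)(-9) − (3)(-21) = 0.
The triangle is degenerate (zero area), so the points are collinear.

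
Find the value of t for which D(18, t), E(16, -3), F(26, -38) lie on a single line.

Collinearity: (D − E) must be parallel to (F − E) = (10, -35).
Cross-multiplying the components: (t − (-3))·(10) = (2)·(-35).
Solving gives t = -10.

-10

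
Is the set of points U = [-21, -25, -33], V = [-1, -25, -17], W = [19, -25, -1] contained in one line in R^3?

UV = (20, 0, 16), UW = (40, 0, 32).
Each component of UW is 2 times the corresponding component of UV, so UW = 2·UV and the points are collinear.

Yes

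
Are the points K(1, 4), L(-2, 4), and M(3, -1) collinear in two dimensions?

No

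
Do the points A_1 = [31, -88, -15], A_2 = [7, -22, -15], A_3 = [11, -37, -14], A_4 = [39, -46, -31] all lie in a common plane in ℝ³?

Yes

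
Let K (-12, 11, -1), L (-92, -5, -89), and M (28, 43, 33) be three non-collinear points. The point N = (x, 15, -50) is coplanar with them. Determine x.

-52

Coplanarity requires KL · (KM × KN) = 0.
KL = (-80, -16, -88), KM = (40, 32, 34); the triple product is linear in x with coefficient 2272 and constant term 118144.
Setting it to zero: x = -52.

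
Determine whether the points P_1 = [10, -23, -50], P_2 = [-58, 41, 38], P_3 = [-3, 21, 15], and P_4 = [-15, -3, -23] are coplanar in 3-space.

Yes

A normal to the plane through P_1, P_2, P_3 is n = P_1P_2 × P_1P_3 = (288, 3276, -2160).
The plane has equation n·P = 35532. For P_4: n·P_4 = 35532.
Equal, so P_4 lies in the plane and all four are coplanar.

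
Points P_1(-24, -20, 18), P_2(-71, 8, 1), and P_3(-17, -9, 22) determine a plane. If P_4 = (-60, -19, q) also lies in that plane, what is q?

The plane through P_1, P_2, P_3 has equation 299x + 69y − 713z = -21390.
Substituting P_4: (-713)q + (-19251) = -21390, so q = 3.

3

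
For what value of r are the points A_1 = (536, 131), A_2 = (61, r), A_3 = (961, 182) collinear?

74

The three points are collinear iff det[A_1A_2; A_1A_3] = 0.
This determinant is linear in r: (-425)r + (31450) = 0, so r = 74.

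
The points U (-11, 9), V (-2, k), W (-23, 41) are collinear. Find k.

-15

Collinearity: (V − U) must be parallel to (W − U) = (-12, 32).
Cross-multiplying the components: (k − 9)·(-12) = (9)·(32).
Solving gives k = -15.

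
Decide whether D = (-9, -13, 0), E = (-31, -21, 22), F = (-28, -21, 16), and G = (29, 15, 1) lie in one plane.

Yes

With D as base: DE = (-22, -8, 22), DF = (-19, -8, 16), DG = (38, 28, 1).
DF × DG = (-456, 627, -228).
DE · (DF × DG) = 0.
The scalar triple product vanishes, so the four points are coplanar.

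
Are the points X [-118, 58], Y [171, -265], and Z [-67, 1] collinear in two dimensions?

Yes

XY = (289, -323), XZ = (51, -57).
Checking proportionality: XZ = 3/17·XY, so the vectors are parallel and the points are collinear.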